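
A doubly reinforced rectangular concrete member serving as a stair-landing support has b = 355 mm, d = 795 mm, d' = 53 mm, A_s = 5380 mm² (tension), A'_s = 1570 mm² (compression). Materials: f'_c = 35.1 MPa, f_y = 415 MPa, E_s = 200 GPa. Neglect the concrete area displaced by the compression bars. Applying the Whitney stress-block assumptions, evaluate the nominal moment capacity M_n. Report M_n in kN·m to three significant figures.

Assume both tension and compression steel yield.
Net tension couple steel: A_s − A'_s = 3810 mm².
a = (A_s − A'_s) f_y / (0.85 f'_c b) = 1581150/(0.85 × 35.1 × 355) = 149.29 mm.
c = a/β₁ = 149.29/0.799 = 186.85 mm; ε'_s = 0.003(c − d')/c = 0.0021 ≥ f_y/E_s = 0.0021, so compression steel does yield.
M_n = (A_s − A'_s) f_y (d − a/2) + A'_s f_y (d − d') = [1581150 × (795 − 74.645) + 651550 × (795 − 53)] × 10⁻⁶ = 1138.99 + 483.45 = 1622.44 kN·m.

M_n ≈ 1620 kN·m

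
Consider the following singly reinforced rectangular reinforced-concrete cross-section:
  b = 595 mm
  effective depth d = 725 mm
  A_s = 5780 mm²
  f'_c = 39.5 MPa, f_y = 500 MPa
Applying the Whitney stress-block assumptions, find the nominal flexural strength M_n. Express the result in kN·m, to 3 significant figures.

T = A_s f_y = 5780 × 500 = 2890000 N = 2890 kN.
From C = T: a = T/(0.85 f'_c b) = 2890000/(0.85 × 39.5 × 595) = 144.67 mm.
M_n = T(d − a/2) = 2890 kN × (725 − 72.335) mm = 1886.20 kN·m.

M_n ≈ 1890 kN·m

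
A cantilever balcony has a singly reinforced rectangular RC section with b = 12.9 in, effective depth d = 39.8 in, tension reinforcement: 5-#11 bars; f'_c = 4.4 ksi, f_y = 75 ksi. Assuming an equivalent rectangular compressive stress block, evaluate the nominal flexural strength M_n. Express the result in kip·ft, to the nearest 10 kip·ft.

A_s = 5 × 1.56 = 7.8 in².
T = A_s f_y = 7.8 × 75 = 585 kips.
a = T/(0.85 f'_c b) = 585/(0.85 × 4.4 × 12.9) = 12.125 in.
M_n = T(d − a/2) = 585 × (39.8 − 6.0625) = 19736.4 kip·in = 19736.4/12 = 1644.70 kip·ft.

M_n ≈ 1640 kip·ft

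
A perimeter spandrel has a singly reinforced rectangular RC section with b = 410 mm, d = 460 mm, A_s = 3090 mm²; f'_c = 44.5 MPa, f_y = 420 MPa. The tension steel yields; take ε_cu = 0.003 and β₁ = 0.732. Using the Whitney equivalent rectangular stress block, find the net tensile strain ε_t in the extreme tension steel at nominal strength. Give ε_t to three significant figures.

ε_t ≈ 0.00907

a = A_s f_y/(0.85 f'_c b) = 83.68 mm.
β₁ = 0.732, so c = a/β₁ = 83.68/0.732 = 114.32 mm.
From the linear strain diagram with ε_cu = 0.003: ε_t = 0.003 (d − c)/c = 0.003 × (460 − 114.32)/114.32 = 0.00907.
Since ε_t ≥ 0.005, the section is tension-controlled.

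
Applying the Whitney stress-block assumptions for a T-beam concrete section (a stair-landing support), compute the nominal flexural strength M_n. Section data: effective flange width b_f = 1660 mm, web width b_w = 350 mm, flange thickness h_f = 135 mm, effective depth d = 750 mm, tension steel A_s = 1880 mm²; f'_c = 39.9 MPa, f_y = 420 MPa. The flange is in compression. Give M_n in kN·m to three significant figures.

M_n ≈ 587 kN·m

Tension: T = A_s f_y = 1880 × 420 = 789600 N.
Try a within the flange: a = T/(0.85 f'_c b_f) = 789600/(0.85 × 39.9 × 1660) = 14.03 mm.
Since a = 14.03 ≤ h_f = 135 mm, the stress block lies entirely in the flange; analyse as a rectangular beam of width b_f.
M_n = T(d − a/2) = 789600 × (750 − 7.015) = 586.66 × 10⁶ N·mm.
M_n = 586.66 kN·m.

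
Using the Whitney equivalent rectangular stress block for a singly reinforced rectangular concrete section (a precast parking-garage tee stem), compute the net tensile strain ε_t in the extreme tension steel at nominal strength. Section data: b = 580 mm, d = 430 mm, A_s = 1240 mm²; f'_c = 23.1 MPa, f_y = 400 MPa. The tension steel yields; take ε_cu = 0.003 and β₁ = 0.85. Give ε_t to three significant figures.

ε_t ≈ 0.0222

a = A_s f_y/(0.85 f'_c b) = 43.55 mm.
β₁ = 0.85, so c = a/β₁ = 43.55/0.85 = 51.24 mm.
From the linear strain diagram with ε_cu = 0.003: ε_t = 0.003 (d − c)/c = 0.003 × (430 − 51.24)/51.24 = 0.0222.
Since ε_t ≥ 0.005, the section is tension-controlled.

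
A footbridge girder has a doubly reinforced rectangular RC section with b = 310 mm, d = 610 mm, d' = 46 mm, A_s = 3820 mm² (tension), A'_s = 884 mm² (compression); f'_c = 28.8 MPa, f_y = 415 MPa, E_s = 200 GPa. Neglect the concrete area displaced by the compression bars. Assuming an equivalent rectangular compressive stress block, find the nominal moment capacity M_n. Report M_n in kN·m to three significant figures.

Assume both tension and compression steel yield.
Net tension couple steel: A_s − A'_s = 2936 mm².
a = (A_s − A'_s) f_y / (0.85 f'_c b) = 1218440/(0.85 × 28.8 × 310) = 160.56 mm.
c = a/β₁ = 160.56/0.844 = 190.24 mm; ε'_s = 0.003(c − d')/c = 0.0023 ≥ f_y/E_s = 0.0021, so compression steel does yield.
M_n = (A_s − A'_s) f_y (d − a/2) + A'_s f_y (d − d') = [1218440 × (610 − 80.28) + 366860 × (610 − 46)] × 10⁻⁶ = 645.43 + 206.91 = 852.34 kN·m.

M_n ≈ 852 kN·m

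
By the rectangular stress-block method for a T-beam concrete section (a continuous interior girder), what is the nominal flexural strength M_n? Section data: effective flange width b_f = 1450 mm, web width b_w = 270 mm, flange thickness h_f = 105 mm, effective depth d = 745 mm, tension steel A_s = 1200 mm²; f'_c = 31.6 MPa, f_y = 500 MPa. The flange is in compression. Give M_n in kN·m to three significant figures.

M_n ≈ 442 kN·m

Tension: T = A_s f_y = 1200 × 500 = 600000 N.
Try a within the flange: a = T/(0.85 f'_c b_f) = 600000/(0.85 × 31.6 × 1450) = 15.41 mm.
Since a = 15.41 ≤ h_f = 105 mm, the stress block lies entirely in the flange; analyse as a rectangular beam of width b_f.
M_n = T(d − a/2) = 600000 × (745 − 7.705) = 442.38 × 10⁶ N·mm.
M_n = 442.38 kN·m.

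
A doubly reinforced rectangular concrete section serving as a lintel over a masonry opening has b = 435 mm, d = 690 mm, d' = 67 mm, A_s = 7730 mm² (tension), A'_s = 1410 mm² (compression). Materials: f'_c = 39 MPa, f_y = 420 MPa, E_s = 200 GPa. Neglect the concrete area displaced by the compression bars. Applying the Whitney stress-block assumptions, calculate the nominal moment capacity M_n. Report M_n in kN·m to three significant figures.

M_n ≈ 1960 kN·m

Assume both tension and compression steel yield.
Net tension couple steel: A_s − A'_s = 6320 mm².
a = (A_s − A'_s) f_y / (0.85 f'_c b) = 2654400/(0.85 × 39 × 435) = 184.07 mm.
c = a/β₁ = 184.07/0.771 = 238.74 mm; ε'_s = 0.003(c − d')/c = 0.0022 ≥ f_y/E_s = 0.0021, so compression steel does yield.
M_n = (A_s − A'_s) f_y (d − a/2) + A'_s f_y (d − d') = [2654400 × (690 − 92.035) + 592200 × (690 − 67)] × 10⁻⁶ = 1587.24 + 368.94 = 1956.18 kN·m.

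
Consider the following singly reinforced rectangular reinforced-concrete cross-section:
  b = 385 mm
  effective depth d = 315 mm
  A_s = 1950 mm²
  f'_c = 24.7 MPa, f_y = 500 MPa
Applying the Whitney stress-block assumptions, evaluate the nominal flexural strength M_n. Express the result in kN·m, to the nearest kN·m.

M_n ≈ 248 kN·m

T = A_s f_y = 1950 × 500 = 975000 N = 975 kN.
From C = T: a = T/(0.85 f'_c b) = 975000/(0.85 × 24.7 × 385) = 120.62 mm.
M_n = T(d − a/2) = 975 kN × (315 − 60.31) mm = 248.32 kN·m.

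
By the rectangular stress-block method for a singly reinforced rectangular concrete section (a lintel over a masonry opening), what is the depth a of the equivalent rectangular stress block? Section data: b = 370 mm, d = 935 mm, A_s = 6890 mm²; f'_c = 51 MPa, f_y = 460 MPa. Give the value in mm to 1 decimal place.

a ≈ 197.6 mm

T = A_s f_y = 6890 × 460 = 3169400 N = 3169.4 kN.
Setting C = 0.85 f'_c a b equal to T: a = 3169400/(0.85 × 51 × 370) = 197.6 mm.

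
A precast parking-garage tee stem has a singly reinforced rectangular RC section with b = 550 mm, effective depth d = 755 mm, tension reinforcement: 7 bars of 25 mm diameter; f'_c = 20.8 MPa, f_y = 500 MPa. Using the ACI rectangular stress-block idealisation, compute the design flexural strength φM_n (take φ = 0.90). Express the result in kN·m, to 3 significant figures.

A_s = 7 × 491 = 3437 mm².
T = A_s f_y = 3437 × 500 = 1718500 N = 1718.5 kN.
From C = T: a = T/(0.85 f'_c b) = 1718500/(0.85 × 20.8 × 550) = 176.73 mm.
M_n = T(d − a/2) = 1718.5 kN × (755 − 88.365) mm = 1145.61 kN·m.
φM_n = 0.90 × 1145.61 = 1031.05 kN·m.

φM_n ≈ 1030 kN·m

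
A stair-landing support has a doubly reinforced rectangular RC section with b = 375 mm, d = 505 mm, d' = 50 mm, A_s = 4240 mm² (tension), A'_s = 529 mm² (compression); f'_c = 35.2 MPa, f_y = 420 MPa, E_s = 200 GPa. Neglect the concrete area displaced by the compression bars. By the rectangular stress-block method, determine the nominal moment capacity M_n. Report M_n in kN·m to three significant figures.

Assume both tension and compression steel yield.
Net tension couple steel: A_s − A'_s = 3711 mm².
a = (A_s − A'_s) f_y / (0.85 f'_c b) = 1558620/(0.85 × 35.2 × 375) = 138.91 mm.
c = a/β₁ = 138.91/0.799 = 173.85 mm; ε'_s = 0.003(c − d')/c = 0.0021 ≥ f_y/E_s = 0.0021, so compression steel does yield.
M_n = (A_s − A'_s) f_y (d − a/2) + A'_s f_y (d − d') = [1558620 × (505 − 69.455) + 222180 × (505 − 50)] × 10⁻⁶ = 678.85 + 101.09 = 779.94 kN·m.

M_n ≈ 780 kN·m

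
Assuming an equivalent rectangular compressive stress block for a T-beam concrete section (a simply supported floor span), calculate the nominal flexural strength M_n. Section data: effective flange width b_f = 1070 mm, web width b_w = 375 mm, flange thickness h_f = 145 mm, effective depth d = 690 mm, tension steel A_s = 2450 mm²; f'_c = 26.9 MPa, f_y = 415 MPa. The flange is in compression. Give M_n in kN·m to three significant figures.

M_n ≈ 680 kN·m

Tension: T = A_s f_y = 2450 × 415 = 1016750 N.
Try a within the flange: a = T/(0.85 f'_c b_f) = 1016750/(0.85 × 26.9 × 1070) = 41.56 mm.
Since a = 41.56 ≤ h_f = 145 mm, the stress block lies entirely in the flange; analyse as a rectangular beam of width b_f.
M_n = T(d − a/2) = 1016750 × (690 − 20.78) = 680.43 × 10⁶ N·mm.
M_n = 680.43 kN·m.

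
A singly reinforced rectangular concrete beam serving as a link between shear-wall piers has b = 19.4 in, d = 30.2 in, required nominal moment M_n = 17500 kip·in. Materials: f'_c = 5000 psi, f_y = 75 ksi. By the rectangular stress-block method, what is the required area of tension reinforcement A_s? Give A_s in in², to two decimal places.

A_s ≈ 8.93 in²

From M_n = 0.85 f'_c a b (d − a/2):
a = d − √(d² − 2M_n/(0.85 f'_c b)) = 30.2 − √(30.2² − 2 × 17500/(0.85 × 5 × 19.4)) = 8.120 in.
A_s = 0.85 f'_c a b / f_y = 0.85 × 5 × 8.120 × 19.4 / 75 = 8.927 in².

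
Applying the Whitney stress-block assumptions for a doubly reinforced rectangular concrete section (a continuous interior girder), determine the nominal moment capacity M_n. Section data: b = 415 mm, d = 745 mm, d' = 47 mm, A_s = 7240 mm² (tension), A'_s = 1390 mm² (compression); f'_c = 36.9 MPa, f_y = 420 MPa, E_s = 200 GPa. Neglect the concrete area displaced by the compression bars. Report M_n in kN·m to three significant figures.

M_n ≈ 2010 kN·m

Assume both tension and compression steel yield.
Net tension couple steel: A_s − A'_s = 5850 mm².
a = (A_s − A'_s) f_y / (0.85 f'_c b) = 2457000/(0.85 × 36.9 × 415) = 188.76 mm.
c = a/β₁ = 188.76/0.786 = 240.15 mm; ε'_s = 0.003(c − d')/c = 0.0024 ≥ f_y/E_s = 0.0021, so compression steel does yield.
M_n = (A_s − A'_s) f_y (d − a/2) + A'_s f_y (d − d') = [2457000 × (745 − 94.38) + 583800 × (745 − 47)] × 10⁻⁶ = 1598.57 + 407.49 = 2006.06 kN·m.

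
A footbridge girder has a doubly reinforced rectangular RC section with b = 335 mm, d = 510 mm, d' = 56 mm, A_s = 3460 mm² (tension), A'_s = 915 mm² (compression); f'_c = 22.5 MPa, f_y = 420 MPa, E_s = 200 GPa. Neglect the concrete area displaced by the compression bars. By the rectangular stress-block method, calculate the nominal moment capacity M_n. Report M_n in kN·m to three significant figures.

Assume both tension and compression steel yield.
Net tension couple steel: A_s − A'_s = 2545 mm².
a = (A_s − A'_s) f_y / (0.85 f'_c b) = 1068900/(0.85 × 22.5 × 335) = 166.84 mm.
c = a/β₁ = 166.84/0.85 = 196.28 mm; ε'_s = 0.003(c − d')/c = 0.0021 ≥ f_y/E_s = 0.0021, so compression steel does yield.
M_n = (A_s − A'_s) f_y (d − a/2) + A'_s f_y (d − d') = [1068900 × (510 − 83.42) + 384300 × (510 − 56)] × 10⁻⁶ = 455.97 + 174.47 = 630.44 kN·m.

M_n ≈ 630 kN·m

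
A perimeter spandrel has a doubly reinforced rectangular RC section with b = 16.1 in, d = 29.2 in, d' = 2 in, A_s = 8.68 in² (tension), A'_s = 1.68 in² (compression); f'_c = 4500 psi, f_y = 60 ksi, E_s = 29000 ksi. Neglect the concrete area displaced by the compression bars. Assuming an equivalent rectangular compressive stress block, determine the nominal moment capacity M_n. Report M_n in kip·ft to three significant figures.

Assume both steels yield.
a = (A_s − A'_s) f_y/(0.85 f'_c b) = (8.68 − 1.68) × 60/(0.85 × 4.5 × 16.1) = 6.820 in.
c = a/β₁ = 6.820/0.825 = 8.267 in; ε'_s = 0.003(c − d')/c = 0.0023 ≥ ε_y = 0.0021, so the compression steel yields.
M_n = (A_s − A'_s) f_y (d − a/2) + A'_s f_y (d − d') = 420 × (29.2 − 3.41) + 100.8 × (29.2 − 2) = 10831.8 + 2741.8 = 13573.6 kip·in = 13573.6/12 = 1131.13 kip·ft.

M_n ≈ 1130 kip·ft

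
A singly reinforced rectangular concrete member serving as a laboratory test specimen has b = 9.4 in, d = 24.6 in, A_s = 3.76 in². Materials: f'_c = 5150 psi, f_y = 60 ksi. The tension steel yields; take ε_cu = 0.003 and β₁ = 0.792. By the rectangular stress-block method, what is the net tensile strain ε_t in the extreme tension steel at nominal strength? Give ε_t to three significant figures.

ε_t ≈ 0.00766

a = A_s f_y/(0.85 f'_c b) = 5.483 in.
β₁ = 0.792, so c = a/β₁ = 5.483/0.792 = 6.923 in.
From the linear strain diagram with ε_cu = 0.003: ε_t = 0.003 (d − c)/c = 0.003 × (24.6 − 6.923)/6.923 = 0.00766.
Since ε_t ≥ 0.005, the section is tension-controlled.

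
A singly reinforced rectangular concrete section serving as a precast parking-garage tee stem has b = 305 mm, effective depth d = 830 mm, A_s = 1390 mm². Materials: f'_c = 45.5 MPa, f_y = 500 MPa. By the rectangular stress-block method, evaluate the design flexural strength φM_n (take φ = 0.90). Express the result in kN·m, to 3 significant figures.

T = A_s f_y = 1390 × 500 = 695000 N = 695 kN.
From C = T: a = T/(0.85 f'_c b) = 695000/(0.85 × 45.5 × 305) = 58.92 mm.
M_n = T(d − a/2) = 695 kN × (830 − 29.46) mm = 556.38 kN·m.
φM_n = 0.90 × 556.38 = 500.74 kN·m.

φM_n ≈ 501 kN·m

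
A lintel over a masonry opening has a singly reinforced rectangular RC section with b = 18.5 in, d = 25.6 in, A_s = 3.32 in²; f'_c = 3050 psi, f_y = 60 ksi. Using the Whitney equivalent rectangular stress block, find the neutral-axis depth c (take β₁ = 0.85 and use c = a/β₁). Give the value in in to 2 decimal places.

T = A_s f_y = 3.32 × 60 = 199.2 kips.
a = T/(0.85 f'_c b) = 199.2/(0.85 × 3.05 × 18.5) = 4.1534 in.
With β₁ = 0.85, c = a/β₁ = 4.1534/0.85 = 4.89 in.

c ≈ 4.89 in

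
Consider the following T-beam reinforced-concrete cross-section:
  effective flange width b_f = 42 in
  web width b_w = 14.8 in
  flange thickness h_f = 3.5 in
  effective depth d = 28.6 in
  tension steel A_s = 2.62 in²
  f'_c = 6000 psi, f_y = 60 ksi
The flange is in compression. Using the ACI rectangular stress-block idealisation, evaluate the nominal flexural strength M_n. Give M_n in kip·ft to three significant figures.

Tension: T = A_s f_y = 2.62 × 60 = 157.2 kips.
Try a within the flange: a = T/(0.85 f'_c b_f) = 157.2/(0.85 × 6 × 42) = 0.734 in.
Since a = 0.734 ≤ h_f = 3.5 in, the stress block lies entirely in the flange; analyse as a rectangular beam of width b_f.
M_n = T(d − a/2) = 157.2 × (28.6 − 0.367) = 4438.2 kip·in.
M_n = 4438.2/12 = 369.85 kip·ft.

M_n ≈ 370 kip·ft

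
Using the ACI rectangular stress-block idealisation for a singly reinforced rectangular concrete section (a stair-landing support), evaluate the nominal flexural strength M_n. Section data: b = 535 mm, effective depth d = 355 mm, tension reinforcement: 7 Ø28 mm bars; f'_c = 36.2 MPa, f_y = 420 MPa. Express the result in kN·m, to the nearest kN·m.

M_n ≈ 543 kN·m

A_s = 7 × 616 = 4312 mm².
T = A_s f_y = 4312 × 420 = 1811040 N = 1811.04 kN.
From C = T: a = T/(0.85 f'_c b) = 1811040/(0.85 × 36.2 × 535) = 110.01 mm.
M_n = T(d − a/2) = 1811.04 kN × (355 − 55.005) mm = 543.30 kN·m.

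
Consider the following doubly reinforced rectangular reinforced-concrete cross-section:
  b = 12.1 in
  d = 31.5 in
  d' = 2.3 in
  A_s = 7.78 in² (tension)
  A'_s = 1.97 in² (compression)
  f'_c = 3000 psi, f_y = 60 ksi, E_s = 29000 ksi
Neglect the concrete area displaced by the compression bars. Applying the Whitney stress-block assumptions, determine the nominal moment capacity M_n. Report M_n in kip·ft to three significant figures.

Assume both steels yield.
a = (A_s − A'_s) f_y/(0.85 f'_c b) = (7.78 − 1.97) × 60/(0.85 × 3 × 12.1) = 11.298 in.
c = a/β₁ = 11.298/0.85 = 13.292 in; ε'_s = 0.003(c − d')/c = 0.0025 ≥ ε_y = 0.0021, so the compression steel yields.
M_n = (A_s − A'_s) f_y (d − a/2) + A'_s f_y (d − d') = 348.6 × (31.5 − 5.649) + 118.2 × (31.5 − 2.3) = 9011.7 + 3451.4 = 12463.1 kip·in = 12463.1/12 = 1038.59 kip·ft.

M_n ≈ 1040 kip·ft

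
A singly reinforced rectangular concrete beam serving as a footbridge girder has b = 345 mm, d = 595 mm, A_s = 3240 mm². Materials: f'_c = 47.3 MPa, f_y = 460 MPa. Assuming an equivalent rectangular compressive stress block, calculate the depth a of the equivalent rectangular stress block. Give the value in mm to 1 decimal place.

T = A_s f_y = 3240 × 460 = 1490400 N = 1490.4 kN.
Setting C = 0.85 f'_c a b equal to T: a = 1490400/(0.85 × 47.3 × 345) = 107.4 mm.

a ≈ 107.4 mm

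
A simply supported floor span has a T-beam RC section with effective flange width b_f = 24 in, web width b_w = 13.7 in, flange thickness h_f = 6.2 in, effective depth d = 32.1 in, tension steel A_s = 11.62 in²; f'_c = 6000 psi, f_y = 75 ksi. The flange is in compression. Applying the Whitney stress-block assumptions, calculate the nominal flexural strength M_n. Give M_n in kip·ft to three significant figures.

Tension: T = A_s f_y = 11.62 × 75 = 871.5 kips.
Try a within the flange: a = T/(0.85 f'_c b_f) = 871.5/(0.85 × 6 × 24) = 7.120 in.
a = 7.120 > h_f = 6.2 in: the block extends into the web. Split into flange-overhang and web parts.
C_f = 0.85 f'_c (b_f − b_w) h_f = 0.85 × 6 × (24 − 13.7) × 6.2 = 325.7 kips.
Remaining web compression depth: a_w = (T − C_f)/(0.85 f'_c b_w) = (871.5 − 325.7)/(0.85 × 6 × 13.7) = 7.812 in.
M_n = C_f(d − h_f/2) + (T − C_f)(d − a_w/2) = 325.7 × (32.1 − 3.1) + 545.8 × (32.1 − 3.906) = 9445.3 + 15388.3 = 24833.6 kip·in.
M_n = 24833.6/12 = 2069.47 kip·ft.

M_n ≈ 2070 kip·ft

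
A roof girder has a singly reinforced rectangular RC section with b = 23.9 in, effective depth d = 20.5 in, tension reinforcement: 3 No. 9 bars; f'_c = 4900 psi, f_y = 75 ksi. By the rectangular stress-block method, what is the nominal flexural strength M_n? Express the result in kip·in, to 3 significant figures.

M_n ≈ 4360 kip·in

A_s = 3 × 1 = 3 in².
T = A_s f_y = 3 × 75 = 225 kips.
a = T/(0.85 f'_c b) = 225/(0.85 × 4.9 × 23.9) = 2.260 in.
M_n = T(d − a/2) = 225 × (20.5 − 1.13) = 4358.3 kip·in.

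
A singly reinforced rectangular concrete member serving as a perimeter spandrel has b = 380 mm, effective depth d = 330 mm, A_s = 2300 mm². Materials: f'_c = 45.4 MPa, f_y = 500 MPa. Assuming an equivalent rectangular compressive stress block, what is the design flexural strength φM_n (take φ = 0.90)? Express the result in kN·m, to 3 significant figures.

T = A_s f_y = 2300 × 500 = 1150000 N = 1150 kN.
From C = T: a = T/(0.85 f'_c b) = 1150000/(0.85 × 45.4 × 380) = 78.42 mm.
M_n = T(d − a/2) = 1150 kN × (330 − 39.21) mm = 334.41 kN·m.
φM_n = 0.90 × 334.41 = 300.97 kN·m.

φM_n ≈ 301 kN·m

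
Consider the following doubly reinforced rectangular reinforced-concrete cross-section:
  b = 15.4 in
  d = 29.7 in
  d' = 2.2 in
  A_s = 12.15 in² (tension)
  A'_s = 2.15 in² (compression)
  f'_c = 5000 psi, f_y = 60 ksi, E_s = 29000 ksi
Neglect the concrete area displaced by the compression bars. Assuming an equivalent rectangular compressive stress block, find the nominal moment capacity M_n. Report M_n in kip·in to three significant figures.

Assume both steels yield.
a = (A_s − A'_s) f_y/(0.85 f'_c b) = (12.15 − 2.15) × 60/(0.85 × 5 × 15.4) = 9.167 in.
c = a/β₁ = 9.167/0.8 = 11.459 in; ε'_s = 0.003(c − d')/c = 0.0024 ≥ ε_y = 0.0021, so the compression steel yields.
M_n = (A_s − A'_s) f_y (d − a/2) + A'_s f_y (d − d') = 600 × (29.7 − 4.5835) + 129 × (29.7 − 2.2) = 15069.9 + 3547.5 = 18617.4 kip·in.

M_n ≈ 18600 kip·in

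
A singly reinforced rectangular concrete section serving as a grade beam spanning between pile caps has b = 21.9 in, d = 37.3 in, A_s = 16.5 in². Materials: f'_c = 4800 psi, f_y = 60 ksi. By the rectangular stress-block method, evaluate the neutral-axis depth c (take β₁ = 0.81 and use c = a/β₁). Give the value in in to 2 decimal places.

T = A_s f_y = 16.5 × 60 = 990 kips.
a = T/(0.85 f'_c b) = 990/(0.85 × 4.8 × 21.9) = 11.0798 in.
With β₁ = 0.81, c = a/β₁ = 11.0798/0.81 = 13.68 in.

c ≈ 13.68 in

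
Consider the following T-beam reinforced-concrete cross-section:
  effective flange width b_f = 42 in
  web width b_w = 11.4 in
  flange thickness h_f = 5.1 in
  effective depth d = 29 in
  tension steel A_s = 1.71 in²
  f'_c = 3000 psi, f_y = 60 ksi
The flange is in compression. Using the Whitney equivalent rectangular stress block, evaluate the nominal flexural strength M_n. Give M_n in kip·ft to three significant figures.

M_n ≈ 244 kip·ft

Tension: T = A_s f_y = 1.71 × 60 = 102.6 kips.
Try a within the flange: a = T/(0.85 f'_c b_f) = 102.6/(0.85 × 3 × 42) = 0.958 in.
Since a = 0.958 ≤ h_f = 5.1 in, the stress block lies entirely in the flange; analyse as a rectangular beam of width b_f.
M_n = T(d − a/2) = 102.6 × (29 − 0.479) = 2926.3 kip·in.
M_n = 2926.3/12 = 243.86 kip·ft.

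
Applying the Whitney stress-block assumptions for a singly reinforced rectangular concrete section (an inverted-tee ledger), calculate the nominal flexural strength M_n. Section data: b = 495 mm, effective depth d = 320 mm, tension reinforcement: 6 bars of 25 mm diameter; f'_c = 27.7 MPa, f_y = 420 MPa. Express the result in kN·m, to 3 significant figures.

M_n ≈ 330 kN·m

A_s = 6 × 491 = 2946 mm².
T = A_s f_y = 2946 × 420 = 1237320 N = 1237.32 kN.
From C = T: a = T/(0.85 f'_c b) = 1237320/(0.85 × 27.7 × 495) = 106.16 mm.
M_n = T(d − a/2) = 1237.32 kN × (320 − 53.08) mm = 330.27 kN·m.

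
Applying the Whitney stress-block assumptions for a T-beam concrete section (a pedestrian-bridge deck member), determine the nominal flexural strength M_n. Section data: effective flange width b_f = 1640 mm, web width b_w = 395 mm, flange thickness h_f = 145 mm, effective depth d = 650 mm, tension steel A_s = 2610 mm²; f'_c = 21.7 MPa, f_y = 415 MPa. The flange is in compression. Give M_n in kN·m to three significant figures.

M_n ≈ 685 kN·m

Tension: T = A_s f_y = 2610 × 415 = 1083150 N.
Try a within the flange: a = T/(0.85 f'_c b_f) = 1083150/(0.85 × 21.7 × 1640) = 35.81 mm.
Since a = 35.81 ≤ h_f = 145 mm, the stress block lies entirely in the flange; analyse as a rectangular beam of width b_f.
M_n = T(d − a/2) = 1083150 × (650 − 17.905) = 684.65 × 10⁶ N·mm.
M_n = 684.65 kN·m.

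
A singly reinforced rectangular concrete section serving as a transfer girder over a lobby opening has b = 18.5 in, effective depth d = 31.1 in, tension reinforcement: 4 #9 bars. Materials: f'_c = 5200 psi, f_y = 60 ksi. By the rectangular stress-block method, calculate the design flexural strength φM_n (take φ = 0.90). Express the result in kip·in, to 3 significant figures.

φM_n ≈ 6400 kip·in

A_s = 4 × 1 = 4 in².
T = A_s f_y = 4 × 60 = 240 kips.
a = T/(0.85 f'_c b) = 240/(0.85 × 5.2 × 18.5) = 2.935 in.
M_n = T(d − a/2) = 240 × (31.1 − 1.4675) = 7111.8 kip·in.
φM_n = 0.90 × 7111.8 = 6400.6 kip·in.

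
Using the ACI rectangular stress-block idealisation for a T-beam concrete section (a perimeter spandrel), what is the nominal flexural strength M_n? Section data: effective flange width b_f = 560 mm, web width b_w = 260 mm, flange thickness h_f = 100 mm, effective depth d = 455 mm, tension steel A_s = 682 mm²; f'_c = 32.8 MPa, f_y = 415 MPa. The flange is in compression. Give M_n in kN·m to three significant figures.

M_n ≈ 126 kN·m

Tension: T = A_s f_y = 682 × 415 = 283030 N.
Try a within the flange: a = T/(0.85 f'_c b_f) = 283030/(0.85 × 32.8 × 560) = 18.13 mm.
Since a = 18.13 ≤ h_f = 100 mm, the stress block lies entirely in the flange; analyse as a rectangular beam of width b_f.
M_n = T(d − a/2) = 283030 × (455 − 9.065) = 126.21 × 10⁶ N·mm.
M_n = 126.21 kN·m.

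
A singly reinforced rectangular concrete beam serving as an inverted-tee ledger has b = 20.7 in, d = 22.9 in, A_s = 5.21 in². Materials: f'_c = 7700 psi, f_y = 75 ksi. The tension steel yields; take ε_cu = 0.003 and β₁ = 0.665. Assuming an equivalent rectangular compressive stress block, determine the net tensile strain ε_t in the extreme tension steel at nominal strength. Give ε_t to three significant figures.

ε_t ≈ 0.0128

a = A_s f_y/(0.85 f'_c b) = 2.884 in.
β₁ = 0.665, so c = a/β₁ = 2.884/0.665 = 4.337 in.
From the linear strain diagram with ε_cu = 0.003: ε_t = 0.003 (d − c)/c = 0.003 × (22.9 − 4.337)/4.337 = 0.0128.
Since ε_t ≥ 0.005, the section is tension-controlled.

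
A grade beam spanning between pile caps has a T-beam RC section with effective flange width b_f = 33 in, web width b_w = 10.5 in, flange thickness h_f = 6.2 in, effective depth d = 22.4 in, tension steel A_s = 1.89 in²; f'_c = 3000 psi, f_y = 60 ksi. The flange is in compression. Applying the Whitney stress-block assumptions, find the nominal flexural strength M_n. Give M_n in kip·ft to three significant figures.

Tension: T = A_s f_y = 1.89 × 60 = 113.4 kips.
Try a within the flange: a = T/(0.85 f'_c b_f) = 113.4/(0.85 × 3 × 33) = 1.348 in.
Since a = 1.348 ≤ h_f = 6.2 in, the stress block lies entirely in the flange; analyse as a rectangular beam of width b_f.
M_n = T(d − a/2) = 113.4 × (22.4 − 0.674) = 2463.7 kip·in.
M_n = 2463.7/12 = 205.31 kip·ft.

M_n ≈ 205 kip·ft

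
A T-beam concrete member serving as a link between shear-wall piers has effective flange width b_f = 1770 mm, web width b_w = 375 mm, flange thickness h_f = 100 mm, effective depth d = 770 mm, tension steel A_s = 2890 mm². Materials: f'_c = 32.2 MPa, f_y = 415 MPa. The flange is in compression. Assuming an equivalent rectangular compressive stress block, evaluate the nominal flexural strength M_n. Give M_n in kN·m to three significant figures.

M_n ≈ 909 kN·m

Tension: T = A_s f_y = 2890 × 415 = 1199350 N.
Try a within the flange: a = T/(0.85 f'_c b_f) = 1199350/(0.85 × 32.2 × 1770) = 24.76 mm.
Since a = 24.76 ≤ h_f = 100 mm, the stress block lies entirely in the flange; analyse as a rectangular beam of width b_f.
M_n = T(d − a/2) = 1199350 × (770 − 12.38) = 908.65 × 10⁶ N·mm.
M_n = 908.65 kN·m.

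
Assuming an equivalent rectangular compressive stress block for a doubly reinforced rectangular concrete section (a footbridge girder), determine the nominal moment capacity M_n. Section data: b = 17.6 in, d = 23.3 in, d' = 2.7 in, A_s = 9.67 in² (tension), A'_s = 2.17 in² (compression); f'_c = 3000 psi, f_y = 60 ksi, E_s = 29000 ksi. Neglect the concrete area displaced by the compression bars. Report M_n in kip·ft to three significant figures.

Assume both steels yield.
a = (A_s − A'_s) f_y/(0.85 f'_c b) = (9.67 − 2.17) × 60/(0.85 × 3 × 17.6) = 10.027 in.
c = a/β₁ = 10.027/0.85 = 11.796 in; ε'_s = 0.003(c − d')/c = 0.0023 ≥ ε_y = 0.0021, so the compression steel yields.
M_n = (A_s − A'_s) f_y (d − a/2) + A'_s f_y (d − d') = 450 × (23.3 − 5.0135) + 130.2 × (23.3 − 2.7) = 8228.9 + 2682.1 = 10911.0 kip·in = 10911.0/12 = 909.25 kip·ft.

M_n ≈ 909 kip·ft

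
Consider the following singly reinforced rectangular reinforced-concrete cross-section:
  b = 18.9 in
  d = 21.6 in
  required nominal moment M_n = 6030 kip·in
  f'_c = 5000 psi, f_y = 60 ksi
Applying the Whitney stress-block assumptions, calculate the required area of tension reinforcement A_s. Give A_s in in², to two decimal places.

A_s ≈ 5.10 in²

From M_n = 0.85 f'_c a b (d − a/2):
a = d − √(d² − 2M_n/(0.85 f'_c b)) = 21.6 − √(21.6² − 2 × 6030/(0.85 × 5 × 18.9)) = 3.812 in.
A_s = 0.85 f'_c a b / f_y = 0.85 × 5 × 3.812 × 18.9 / 60 = 5.103 in².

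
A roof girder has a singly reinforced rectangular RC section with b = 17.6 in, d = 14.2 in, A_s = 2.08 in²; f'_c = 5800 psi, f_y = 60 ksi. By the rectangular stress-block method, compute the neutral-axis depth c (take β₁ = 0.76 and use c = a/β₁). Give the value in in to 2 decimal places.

c ≈ 1.89 in

T = A_s f_y = 2.08 × 60 = 124.8 kips.
a = T/(0.85 f'_c b) = 124.8/(0.85 × 5.8 × 17.6) = 1.4383 in.
With β₁ = 0.76, c = a/β₁ = 1.4383/0.76 = 1.89 in.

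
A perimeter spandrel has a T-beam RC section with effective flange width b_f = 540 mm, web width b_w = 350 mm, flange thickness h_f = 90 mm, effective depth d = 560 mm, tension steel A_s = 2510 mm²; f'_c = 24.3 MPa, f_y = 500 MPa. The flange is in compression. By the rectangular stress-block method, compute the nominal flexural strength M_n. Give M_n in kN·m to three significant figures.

Tension: T = A_s f_y = 2510 × 500 = 1255000 N.
Try a within the flange: a = T/(0.85 f'_c b_f) = 1255000/(0.85 × 24.3 × 540) = 112.52 mm.
a = 112.52 > h_f = 90 mm: the block extends into the web. Split into flange-overhang and web parts.
C_f = 0.85 f'_c (b_f − b_w) h_f = 0.85 × 24.3 × (540 − 350) × 90 = 353201 N.
Remaining web compression depth: a_w = (T − C_f)/(0.85 f'_c b_w) = (1255000 − 353201)/(0.85 × 24.3 × 350) = 124.74 mm.
M_n = C_f(d − h_f/2) + (T − C_f)(d − a_w/2) = 353201 × (560 − 45) + 901799 × (560 − 62.37) = 181.90 + 448.76 = 630.66 × 10⁶ N·mm.
M_n = 630.66 kN·m.

M_n ≈ 631 kN·m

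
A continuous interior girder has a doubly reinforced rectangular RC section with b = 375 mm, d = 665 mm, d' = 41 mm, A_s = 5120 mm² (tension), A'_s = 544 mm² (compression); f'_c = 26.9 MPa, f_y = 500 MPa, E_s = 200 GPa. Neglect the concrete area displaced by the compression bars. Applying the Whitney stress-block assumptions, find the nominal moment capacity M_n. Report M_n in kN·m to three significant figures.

M_n ≈ 1390 kN·m

Assume both tension and compression steel yield.
Net tension couple steel: A_s − A'_s = 4576 mm².
a = (A_s − A'_s) f_y / (0.85 f'_c b) = 2288000/(0.85 × 26.9 × 375) = 266.84 mm.
c = a/β₁ = 266.84/0.85 = 313.93 mm; ε'_s = 0.003(c − d')/c = 0.0026 ≥ f_y/E_s = 0.0025, so compression steel does yield.
M_n = (A_s − A'_s) f_y (d − a/2) + A'_s f_y (d − d') = [2288000 × (665 − 133.42) + 272000 × (665 − 41)] × 10⁻⁶ = 1216.26 + 169.73 = 1385.99 kN·m.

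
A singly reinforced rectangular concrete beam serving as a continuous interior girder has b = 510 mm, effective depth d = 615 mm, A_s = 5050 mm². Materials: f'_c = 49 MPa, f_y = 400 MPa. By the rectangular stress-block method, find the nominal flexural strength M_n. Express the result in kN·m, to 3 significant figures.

T = A_s f_y = 5050 × 400 = 2020000 N = 2020 kN.
From C = T: a = T/(0.85 f'_c b) = 2020000/(0.85 × 49 × 510) = 95.10 mm.
M_n = T(d − a/2) = 2020 kN × (615 − 47.55) mm = 1146.25 kN·m.

M_n ≈ 1150 kN·m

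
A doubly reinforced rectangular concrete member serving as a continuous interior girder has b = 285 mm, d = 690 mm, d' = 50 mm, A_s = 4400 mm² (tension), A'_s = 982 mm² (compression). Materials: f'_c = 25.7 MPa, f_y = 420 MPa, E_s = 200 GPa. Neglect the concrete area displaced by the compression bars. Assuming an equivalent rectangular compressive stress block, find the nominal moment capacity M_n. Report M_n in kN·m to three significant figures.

M_n ≈ 1090 kN·m

Assume both tension and compression steel yield.
Net tension couple steel: A_s − A'_s = 3418 mm².
a = (A_s − A'_s) f_y / (0.85 f'_c b) = 1435560/(0.85 × 25.7 × 285) = 230.58 mm.
c = a/β₁ = 230.58/0.85 = 271.27 mm; ε'_s = 0.003(c − d')/c = 0.0024 ≥ f_y/E_s = 0.0021, so compression steel does yield.
M_n = (A_s − A'_s) f_y (d − a/2) + A'_s f_y (d − d') = [1435560 × (690 − 115.29) + 412440 × (690 − 50)] × 10⁻⁶ = 825.03 + 263.96 = 1088.99 kN·m.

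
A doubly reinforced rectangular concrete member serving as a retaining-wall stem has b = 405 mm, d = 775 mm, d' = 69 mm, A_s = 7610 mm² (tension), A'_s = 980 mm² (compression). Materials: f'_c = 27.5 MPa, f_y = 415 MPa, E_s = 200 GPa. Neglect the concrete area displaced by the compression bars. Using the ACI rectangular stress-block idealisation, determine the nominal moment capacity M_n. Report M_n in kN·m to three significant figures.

Assume both tension and compression steel yield.
Net tension couple steel: A_s − A'_s = 6630 mm².
a = (A_s − A'_s) f_y / (0.85 f'_c b) = 2751450/(0.85 × 27.5 × 405) = 290.64 mm.
c = a/β₁ = 290.64/0.85 = 341.93 mm; ε'_s = 0.003(c − d')/c = 0.0024 ≥ f_y/E_s = 0.0021, so compression steel does yield.
M_n = (A_s − A'_s) f_y (d − a/2) + A'_s f_y (d − d') = [2751450 × (775 − 145.32) + 406700 × (775 − 69)] × 10⁻⁶ = 1732.53 + 287.13 = 2019.66 kN·m.

M_n ≈ 2020 kN·m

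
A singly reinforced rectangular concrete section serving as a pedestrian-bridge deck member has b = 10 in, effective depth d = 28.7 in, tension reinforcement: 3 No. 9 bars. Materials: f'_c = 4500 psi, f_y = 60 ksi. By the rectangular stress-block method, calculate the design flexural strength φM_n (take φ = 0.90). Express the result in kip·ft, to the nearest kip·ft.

φM_n ≈ 356 kip·ft

A_s = 3 × 1 = 3 in².
T = A_s f_y = 3 × 60 = 180 kips.
a = T/(0.85 f'_c b) = 180/(0.85 × 4.5 × 10) = 4.706 in.
M_n = T(d − a/2) = 180 × (28.7 − 2.353) = 4742.5 kip·in = 4742.5/12 = 395.21 kip·ft.
φM_n = 0.90 × 395.21 = 355.69 kip·ft.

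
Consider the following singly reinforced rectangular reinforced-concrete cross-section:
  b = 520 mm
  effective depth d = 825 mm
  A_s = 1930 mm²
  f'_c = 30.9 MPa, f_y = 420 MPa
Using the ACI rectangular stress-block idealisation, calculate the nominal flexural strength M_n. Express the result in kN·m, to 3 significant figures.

T = A_s f_y = 1930 × 420 = 810600 N = 810.6 kN.
From C = T: a = T/(0.85 f'_c b) = 810600/(0.85 × 30.9 × 520) = 59.35 mm.
M_n = T(d − a/2) = 810.6 kN × (825 − 29.675) mm = 644.69 kN·m.

M_n ≈ 645 kN·m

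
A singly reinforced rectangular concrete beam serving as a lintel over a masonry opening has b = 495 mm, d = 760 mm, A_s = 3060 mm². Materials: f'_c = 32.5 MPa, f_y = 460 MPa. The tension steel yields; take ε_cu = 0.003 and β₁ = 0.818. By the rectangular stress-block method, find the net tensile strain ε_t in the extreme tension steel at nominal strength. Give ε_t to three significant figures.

ε_t ≈ 0.0151

a = A_s f_y/(0.85 f'_c b) = 102.94 mm.
β₁ = 0.818, so c = a/β₁ = 102.94/0.818 = 125.84 mm.
From the linear strain diagram with ε_cu = 0.003: ε_t = 0.003 (d − c)/c = 0.003 × (760 − 125.84)/125.84 = 0.0151.
Since ε_t ≥ 0.005, the section is tension-controlled.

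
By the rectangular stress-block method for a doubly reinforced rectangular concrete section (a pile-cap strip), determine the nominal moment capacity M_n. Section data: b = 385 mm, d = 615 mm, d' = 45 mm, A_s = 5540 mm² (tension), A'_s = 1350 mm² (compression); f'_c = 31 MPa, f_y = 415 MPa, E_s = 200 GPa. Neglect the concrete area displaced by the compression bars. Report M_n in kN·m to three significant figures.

M_n ≈ 1240 kN·m

Assume both tension and compression steel yield.
Net tension couple steel: A_s − A'_s = 4190 mm².
a = (A_s − A'_s) f_y / (0.85 f'_c b) = 1738850/(0.85 × 31 × 385) = 171.40 mm.
c = a/β₁ = 171.40/0.829 = 206.76 mm; ε'_s = 0.003(c − d')/c = 0.0023 ≥ f_y/E_s = 0.0021, so compression steel does yield.
M_n = (A_s − A'_s) f_y (d − a/2) + A'_s f_y (d − d') = [1738850 × (615 − 85.7) + 560250 × (615 − 45)] × 10⁻⁶ = 920.37 + 319.34 = 1239.71 kN·m.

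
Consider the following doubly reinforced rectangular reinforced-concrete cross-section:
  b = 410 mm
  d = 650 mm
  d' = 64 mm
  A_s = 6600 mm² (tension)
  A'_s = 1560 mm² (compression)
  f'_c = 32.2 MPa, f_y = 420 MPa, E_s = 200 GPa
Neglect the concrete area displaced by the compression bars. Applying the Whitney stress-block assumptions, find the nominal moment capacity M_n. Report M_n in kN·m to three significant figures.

Assume both tension and compression steel yield.
Net tension couple steel: A_s − A'_s = 5040 mm².
a = (A_s − A'_s) f_y / (0.85 f'_c b) = 2116800/(0.85 × 32.2 × 410) = 188.63 mm.
c = a/β₁ = 188.63/0.82 = 230.04 mm; ε'_s = 0.003(c − d')/c = 0.0022 ≥ f_y/E_s = 0.0021, so compression steel does yield.
M_n = (A_s − A'_s) f_y (d − a/2) + A'_s f_y (d − d') = [2116800 × (650 − 94.315) + 655200 × (650 − 64)] × 10⁻⁶ = 1176.27 + 383.95 = 1560.22 kN·m.

M_n ≈ 1560 kN·m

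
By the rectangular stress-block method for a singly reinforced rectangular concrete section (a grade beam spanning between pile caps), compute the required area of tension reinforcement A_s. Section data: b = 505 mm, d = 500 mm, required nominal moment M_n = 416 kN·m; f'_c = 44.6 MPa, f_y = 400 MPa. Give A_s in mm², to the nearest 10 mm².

A_s ≈ 2180 mm²

With M_n = 0.85 f'_c a b (d − a/2), solve the quadratic for a:
a = d − √(d² − 2M_n/(0.85 f'_c b)) = 500 − √(500² − 2 × 416×10⁶/(0.85 × 44.6 × 505)) = 45.53 mm.
A_s = 0.85 f'_c a b / f_y = 0.85 × 44.6 × 45.53 × 505 / 400 = 2179.1 mm².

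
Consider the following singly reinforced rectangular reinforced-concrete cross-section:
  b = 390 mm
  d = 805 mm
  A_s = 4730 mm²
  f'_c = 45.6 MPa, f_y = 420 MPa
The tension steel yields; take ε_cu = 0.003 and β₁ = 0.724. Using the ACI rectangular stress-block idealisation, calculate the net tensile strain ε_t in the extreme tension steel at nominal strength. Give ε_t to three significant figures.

ε_t ≈ 0.0103

a = A_s f_y/(0.85 f'_c b) = 131.42 mm.
β₁ = 0.724, so c = a/β₁ = 131.42/0.724 = 181.52 mm.
From the linear strain diagram with ε_cu = 0.003: ε_t = 0.003 (d − c)/c = 0.003 × (805 − 181.52)/181.52 = 0.0103.
Since ε_t ≥ 0.005, the section is tension-controlled.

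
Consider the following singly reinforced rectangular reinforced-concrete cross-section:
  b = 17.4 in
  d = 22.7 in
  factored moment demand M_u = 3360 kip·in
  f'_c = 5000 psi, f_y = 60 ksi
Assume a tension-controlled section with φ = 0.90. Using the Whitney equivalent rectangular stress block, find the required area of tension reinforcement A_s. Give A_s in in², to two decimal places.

M_n = M_u/φ = 3360/0.90 = 3733.33 kip·in.
From M_n = 0.85 f'_c a b (d − a/2):
a = d − √(d² − 2M_n/(0.85 f'_c b)) = 22.7 − √(22.7² − 2 × 3733.33/(0.85 × 5 × 17.4)) = 2.345 in.
A_s = 0.85 f'_c a b / f_y = 0.85 × 5 × 2.345 × 17.4 / 60 = 2.890 in².

A_s ≈ 2.89 in²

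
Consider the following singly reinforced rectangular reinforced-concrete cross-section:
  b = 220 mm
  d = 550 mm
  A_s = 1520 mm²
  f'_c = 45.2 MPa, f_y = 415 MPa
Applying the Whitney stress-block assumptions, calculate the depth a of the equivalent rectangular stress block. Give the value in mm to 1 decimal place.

T = A_s f_y = 1520 × 415 = 630800 N = 630.8 kN.
Setting C = 0.85 f'_c a b equal to T: a = 630800/(0.85 × 45.2 × 220) = 74.6 mm.

a ≈ 74.6 mm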